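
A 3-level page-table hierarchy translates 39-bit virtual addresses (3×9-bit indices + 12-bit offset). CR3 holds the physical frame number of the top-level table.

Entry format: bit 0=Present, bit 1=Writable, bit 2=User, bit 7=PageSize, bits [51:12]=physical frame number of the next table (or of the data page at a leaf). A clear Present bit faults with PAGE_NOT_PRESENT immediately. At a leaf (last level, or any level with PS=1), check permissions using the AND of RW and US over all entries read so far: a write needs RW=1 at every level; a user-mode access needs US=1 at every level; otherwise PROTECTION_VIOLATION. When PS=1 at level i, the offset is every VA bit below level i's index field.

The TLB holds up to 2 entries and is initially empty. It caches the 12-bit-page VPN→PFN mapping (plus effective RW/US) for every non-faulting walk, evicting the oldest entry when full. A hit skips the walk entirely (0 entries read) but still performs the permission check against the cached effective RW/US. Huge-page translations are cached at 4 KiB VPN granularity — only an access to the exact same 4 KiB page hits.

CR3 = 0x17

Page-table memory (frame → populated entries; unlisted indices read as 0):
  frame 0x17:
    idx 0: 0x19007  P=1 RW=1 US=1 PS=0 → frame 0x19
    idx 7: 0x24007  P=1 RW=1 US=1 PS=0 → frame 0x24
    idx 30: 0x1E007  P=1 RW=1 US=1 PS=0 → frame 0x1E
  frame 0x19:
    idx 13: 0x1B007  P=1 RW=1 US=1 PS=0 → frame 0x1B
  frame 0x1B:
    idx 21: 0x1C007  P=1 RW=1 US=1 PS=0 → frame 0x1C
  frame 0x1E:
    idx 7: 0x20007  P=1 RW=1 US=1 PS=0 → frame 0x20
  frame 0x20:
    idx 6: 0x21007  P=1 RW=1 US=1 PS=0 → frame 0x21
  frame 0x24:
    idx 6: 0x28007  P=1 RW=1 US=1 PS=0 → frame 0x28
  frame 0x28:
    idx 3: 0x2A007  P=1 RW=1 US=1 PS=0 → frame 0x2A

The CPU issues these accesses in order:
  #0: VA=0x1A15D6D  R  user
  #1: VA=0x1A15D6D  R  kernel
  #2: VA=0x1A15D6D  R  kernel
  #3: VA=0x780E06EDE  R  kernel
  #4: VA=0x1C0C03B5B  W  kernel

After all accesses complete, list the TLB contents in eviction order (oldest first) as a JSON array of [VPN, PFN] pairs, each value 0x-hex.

Per-access translation:
#0 VA=0x1A15D6D (r,user):
  lvl0: tbl 0x17, slot 0 ⇒ 0x19007 (P1/RW1/US1/PS0)
  lvl1: tbl 0x19, slot 13 ⇒ 0x1B007 (P1/RW1/US1/PS0)
  lvl2: tbl 0x1B, slot 21 ⇒ 0x1C007 (P1/RW1/US1/PS0)
  → PA=0x1CD6D  (3 entries read)
#1 VA=0x1A15D6D (r,kernel):
  TLB hit vpn=0x1A15 → PA=0x1CD6D
#2 VA=0x1A15D6D (r,kernel):
  TLB hit vpn=0x1A15 → PA=0x1CD6D
#3 VA=0x780E06EDE (r,kernel):
  lvl0: tbl 0x17, slot 30 ⇒ 0x1E007 (P1/RW1/US1/PS0)
  lvl1: tbl 0x1E, slot 7 ⇒ 0x20007 (P1/RW1/US1/PS0)
  lvl2: tbl 0x20, slot 6 ⇒ 0x21007 (P1/RW1/US1/PS0)
  → PA=0x21EDE  (3 entries read)
#4 VA=0x1C0C03B5B (w,kernel):
  lvl0: tbl 0x17, slot 7 ⇒ 0x24007 (P1/RW1/US1/PS0)
  lvl1: tbl 0x24, slot 6 ⇒ 0x28007 (P1/RW1/US1/PS0)
  lvl2: tbl 0x28, slot 3 ⇒ 0x2A007 (P1/RW1/US1/PS0)
  → PA=0x2AB5B  (3 entries read)

TLB: [["0x780E06", "0x21"], ["0x1C0C03", "0x2A"]]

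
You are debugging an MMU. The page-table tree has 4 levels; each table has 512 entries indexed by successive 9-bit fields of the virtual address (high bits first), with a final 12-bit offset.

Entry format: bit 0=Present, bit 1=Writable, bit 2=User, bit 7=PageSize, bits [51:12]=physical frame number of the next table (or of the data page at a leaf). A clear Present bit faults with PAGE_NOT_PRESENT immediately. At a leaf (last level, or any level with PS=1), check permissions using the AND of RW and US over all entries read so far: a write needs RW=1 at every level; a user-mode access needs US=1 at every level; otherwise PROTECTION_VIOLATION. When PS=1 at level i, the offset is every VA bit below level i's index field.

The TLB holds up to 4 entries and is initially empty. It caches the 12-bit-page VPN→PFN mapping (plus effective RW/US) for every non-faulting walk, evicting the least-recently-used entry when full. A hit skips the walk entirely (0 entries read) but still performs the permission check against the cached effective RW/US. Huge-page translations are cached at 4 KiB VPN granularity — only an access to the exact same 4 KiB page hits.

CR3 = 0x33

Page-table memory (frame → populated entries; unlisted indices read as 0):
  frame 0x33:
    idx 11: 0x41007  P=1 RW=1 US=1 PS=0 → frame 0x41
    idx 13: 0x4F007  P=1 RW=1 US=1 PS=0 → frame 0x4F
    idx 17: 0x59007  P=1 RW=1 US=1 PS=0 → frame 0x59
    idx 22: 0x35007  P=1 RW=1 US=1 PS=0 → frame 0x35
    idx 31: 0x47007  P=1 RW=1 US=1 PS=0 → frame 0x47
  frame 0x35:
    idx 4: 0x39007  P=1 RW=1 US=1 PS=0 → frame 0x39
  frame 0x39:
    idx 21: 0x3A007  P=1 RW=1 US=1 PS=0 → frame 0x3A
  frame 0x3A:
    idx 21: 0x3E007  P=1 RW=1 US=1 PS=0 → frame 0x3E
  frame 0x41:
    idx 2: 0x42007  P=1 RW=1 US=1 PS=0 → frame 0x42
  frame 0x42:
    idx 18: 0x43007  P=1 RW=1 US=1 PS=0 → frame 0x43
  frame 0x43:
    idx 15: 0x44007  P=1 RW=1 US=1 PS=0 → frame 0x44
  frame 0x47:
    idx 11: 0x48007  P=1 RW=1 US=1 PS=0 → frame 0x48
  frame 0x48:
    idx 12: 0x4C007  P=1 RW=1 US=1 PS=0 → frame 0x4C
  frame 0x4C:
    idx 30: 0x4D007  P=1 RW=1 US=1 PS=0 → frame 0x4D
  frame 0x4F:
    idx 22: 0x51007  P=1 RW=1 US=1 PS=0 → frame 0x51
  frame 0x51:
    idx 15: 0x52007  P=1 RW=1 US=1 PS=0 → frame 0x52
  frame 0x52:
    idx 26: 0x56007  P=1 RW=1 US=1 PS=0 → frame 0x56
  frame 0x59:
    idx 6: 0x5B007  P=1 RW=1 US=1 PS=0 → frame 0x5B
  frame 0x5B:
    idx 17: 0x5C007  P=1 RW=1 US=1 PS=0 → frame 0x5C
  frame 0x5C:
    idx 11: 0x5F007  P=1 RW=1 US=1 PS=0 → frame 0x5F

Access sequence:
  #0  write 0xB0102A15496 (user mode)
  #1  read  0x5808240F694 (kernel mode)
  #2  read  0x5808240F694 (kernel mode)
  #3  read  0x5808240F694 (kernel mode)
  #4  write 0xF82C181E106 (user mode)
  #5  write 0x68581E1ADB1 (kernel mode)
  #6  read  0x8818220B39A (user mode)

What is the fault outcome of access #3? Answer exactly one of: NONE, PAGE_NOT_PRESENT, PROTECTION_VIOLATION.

Trace:
#0 VA=0xB0102A15496 (w,user):
  L0: frame=0x33 idx=22 entry=0x35007 [P=1 RW=1 US=1 PS=0]
  L1: frame=0x35 idx=4 entry=0x39007 [P=1 RW=1 US=1 PS=0]
  L2: frame=0x39 idx=21 entry=0x3A007 [P=1 RW=1 US=1 PS=0]
  L3: frame=0x3A idx=21 entry=0x3E007 [P=1 RW=1 US=1 PS=0]
  → PA=0x3E496  (4 entries read)
#1 VA=0x5808240F694 (r,kernel):
  L0: frame=0x33 idx=11 entry=0x41007 [P=1 RW=1 US=1 PS=0]
  L1: frame=0x41 idx=2 entry=0x42007 [P=1 RW=1 US=1 PS=0]
  L2: frame=0x42 idx=18 entry=0x43007 [P=1 RW=1 US=1 PS=0]
  L3: frame=0x43 idx=15 entry=0x44007 [P=1 RW=1 US=1 PS=0]
  → PA=0x44694  (4 entries read)
#2 VA=0x5808240F694 (r,kernel):
  TLB hit vpn=0x5808240F → PA=0x44694
#3 VA=0x5808240F694 (r,kernel):
  TLB hit vpn=0x5808240F → PA=0x44694
#4 VA=0xF82C181E106 (w,user):
  L0: frame=0x33 idx=31 entry=0x47007 [P=1 RW=1 US=1 PS=0]
  L1: frame=0x47 idx=11 entry=0x48007 [P=1 RW=1 US=1 PS=0]
  L2: frame=0x48 idx=12 entry=0x4C007 [P=1 RW=1 US=1 PS=0]
  L3: frame=0x4C idx=30 entry=0x4D007 [P=1 RW=1 US=1 PS=0]
  → PA=0x4D106  (4 entries read)
#5 VA=0x68581E1ADB1 (w,kernel):
  L0: frame=0x33 idx=13 entry=0x4F007 [P=1 RW=1 US=1 PS=0]
  L1: frame=0x4F idx=22 entry=0x51007 [P=1 RW=1 US=1 PS=0]
  L2: frame=0x51 idx=15 entry=0x52007 [P=1 RW=1 US=1 PS=0]
  L3: frame=0x52 idx=26 entry=0x56007 [P=1 RW=1 US=1 PS=0]
  → PA=0x56DB1  (4 entries read)
#6 VA=0x8818220B39A (r,user):
  L0: frame=0x33 idx=17 entry=0x59007 [P=1 RW=1 US=1 PS=0]
  L1: frame=0x59 idx=6 entry=0x5B007 [P=1 RW=1 US=1 PS=0]
  L2: frame=0x5B idx=17 entry=0x5C007 [P=1 RW=1 US=1 PS=0]
  L3: frame=0x5C idx=11 entry=0x5F007 [P=1 RW=1 US=1 PS=0]
  → PA=0x5F39A  (4 entries read)

Access #3 fault: NONE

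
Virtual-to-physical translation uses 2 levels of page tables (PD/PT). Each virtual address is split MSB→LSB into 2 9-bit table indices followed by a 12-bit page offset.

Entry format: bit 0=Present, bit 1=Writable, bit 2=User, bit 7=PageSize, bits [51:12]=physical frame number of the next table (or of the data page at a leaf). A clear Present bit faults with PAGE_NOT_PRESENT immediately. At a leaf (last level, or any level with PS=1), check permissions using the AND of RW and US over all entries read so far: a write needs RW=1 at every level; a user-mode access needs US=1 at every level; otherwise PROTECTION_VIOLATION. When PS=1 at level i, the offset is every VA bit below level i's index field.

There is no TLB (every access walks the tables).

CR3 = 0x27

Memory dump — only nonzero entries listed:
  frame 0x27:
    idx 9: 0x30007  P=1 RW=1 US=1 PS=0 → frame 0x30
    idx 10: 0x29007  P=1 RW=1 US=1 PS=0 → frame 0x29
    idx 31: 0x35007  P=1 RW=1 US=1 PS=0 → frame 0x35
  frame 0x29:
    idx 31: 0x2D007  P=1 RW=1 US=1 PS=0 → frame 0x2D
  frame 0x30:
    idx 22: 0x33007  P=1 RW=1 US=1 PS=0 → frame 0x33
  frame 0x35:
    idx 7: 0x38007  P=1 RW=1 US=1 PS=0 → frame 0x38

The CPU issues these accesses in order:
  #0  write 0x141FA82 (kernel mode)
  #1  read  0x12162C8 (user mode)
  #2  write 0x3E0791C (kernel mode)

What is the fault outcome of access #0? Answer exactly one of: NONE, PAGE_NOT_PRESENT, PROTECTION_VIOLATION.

Per-access translation:
#0 VA=0x141FA82 (w,kernel):
  [0] read 0x27 idx=10: raw=0x29007 flags P=1 W=1 U=1 S=0
  [1] read 0x29 idx=31: raw=0x2D007 flags P=1 W=1 U=1 S=0
  ⇒ phys 0x2DA82  [2 reads]
#1 VA=0x12162C8 (r,user):
  [0] read 0x27 idx=9: raw=0x30007 flags P=1 W=1 U=1 S=0
  [1] read 0x30 idx=22: raw=0x33007 flags P=1 W=1 U=1 S=0
  ⇒ phys 0x332C8  [2 reads]
#2 VA=0x3E0791C (w,kernel):
  [0] read 0x27 idx=31: raw=0x35007 flags P=1 W=1 U=1 S=0
  [1] read 0x35 idx=7: raw=0x38007 flags P=1 W=1 U=1 S=0
  ⇒ phys 0x3891C  [2 reads]

Access #0 fault: NONE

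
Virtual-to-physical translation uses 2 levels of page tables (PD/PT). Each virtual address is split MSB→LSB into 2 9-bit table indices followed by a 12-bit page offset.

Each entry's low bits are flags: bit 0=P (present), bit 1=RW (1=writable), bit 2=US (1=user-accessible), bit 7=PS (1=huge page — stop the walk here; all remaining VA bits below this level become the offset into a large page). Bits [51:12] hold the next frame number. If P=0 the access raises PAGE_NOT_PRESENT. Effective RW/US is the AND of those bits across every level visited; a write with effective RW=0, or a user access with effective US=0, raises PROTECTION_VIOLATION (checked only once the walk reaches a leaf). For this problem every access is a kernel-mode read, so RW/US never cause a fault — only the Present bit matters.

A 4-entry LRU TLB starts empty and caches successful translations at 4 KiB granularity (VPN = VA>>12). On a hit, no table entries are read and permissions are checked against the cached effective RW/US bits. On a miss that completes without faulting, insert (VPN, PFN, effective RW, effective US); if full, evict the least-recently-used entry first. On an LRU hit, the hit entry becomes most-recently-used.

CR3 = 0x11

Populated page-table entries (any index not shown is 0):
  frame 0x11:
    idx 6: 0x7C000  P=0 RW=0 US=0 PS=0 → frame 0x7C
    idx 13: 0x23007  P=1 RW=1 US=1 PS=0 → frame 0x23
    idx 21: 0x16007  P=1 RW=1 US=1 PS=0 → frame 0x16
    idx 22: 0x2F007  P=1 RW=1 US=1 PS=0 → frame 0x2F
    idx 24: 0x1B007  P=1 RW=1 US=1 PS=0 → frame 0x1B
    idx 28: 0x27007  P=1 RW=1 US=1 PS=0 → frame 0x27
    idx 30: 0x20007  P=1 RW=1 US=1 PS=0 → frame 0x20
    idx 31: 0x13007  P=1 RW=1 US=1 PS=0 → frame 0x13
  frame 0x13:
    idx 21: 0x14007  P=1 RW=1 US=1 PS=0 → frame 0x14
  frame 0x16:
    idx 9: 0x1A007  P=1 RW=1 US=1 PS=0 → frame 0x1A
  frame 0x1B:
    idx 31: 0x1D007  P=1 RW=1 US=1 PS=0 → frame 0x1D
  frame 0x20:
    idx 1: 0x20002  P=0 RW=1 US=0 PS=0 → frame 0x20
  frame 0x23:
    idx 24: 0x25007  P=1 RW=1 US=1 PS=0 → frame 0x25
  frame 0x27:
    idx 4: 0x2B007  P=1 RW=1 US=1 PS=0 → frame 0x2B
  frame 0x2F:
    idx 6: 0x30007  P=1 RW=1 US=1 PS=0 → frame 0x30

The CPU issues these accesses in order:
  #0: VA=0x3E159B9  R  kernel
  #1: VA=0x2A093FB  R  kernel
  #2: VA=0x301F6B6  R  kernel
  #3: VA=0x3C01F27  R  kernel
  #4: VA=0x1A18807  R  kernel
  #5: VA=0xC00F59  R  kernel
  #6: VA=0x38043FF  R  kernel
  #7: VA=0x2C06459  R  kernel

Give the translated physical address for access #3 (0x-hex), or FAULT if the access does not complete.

Walk each access:
#0 VA=0x3E159B9 (r,kernel):
  lvl0: tbl 0x11, slot 31 ⇒ 0x13007 (P1/RW1/US1/PS0)
  lvl1: tbl 0x13, slot 21 ⇒ 0x14007 (P1/RW1/US1/PS0)
  → PA=0x149B9  (2 entries read)
#1 VA=0x2A093FB (r,kernel):
  lvl0: tbl 0x11, slot 21 ⇒ 0x16007 (P1/RW1/US1/PS0)
  lvl1: tbl 0x16, slot 9 ⇒ 0x1A007 (P1/RW1/US1/PS0)
  → PA=0x1A3FB  (2 entries read)
#2 VA=0x301F6B6 (r,kernel):
  lvl0: tbl 0x11, slot 24 ⇒ 0x1B007 (P1/RW1/US1/PS0)
  lvl1: tbl 0x1B, slot 31 ⇒ 0x1D007 (P1/RW1/US1/PS0)
  → PA=0x1D6B6  (2 entries read)
#3 VA=0x3C01F27 (r,kernel):
  lvl0: tbl 0x11, slot 30 ⇒ 0x20007 (P1/RW1/US1/PS0)
  lvl1: tbl 0x20, slot 1 ⇒ 0x20002 (P0/RW1/US0/PS0)
  ⇒ fault: PAGE_NOT_PRESENT  — 2 lookups
#4 VA=0x1A18807 (r,kernel):
  lvl0: tbl 0x11, slot 13 ⇒ 0x23007 (P1/RW1/US1/PS0)
  lvl1: tbl 0x23, slot 24 ⇒ 0x25007 (P1/RW1/US1/PS0)
  → PA=0x25807  (2 entries read)
#5 VA=0xC00F59 (r,kernel):
  lvl0: tbl 0x11, slot 6 ⇒ 0x7C000 (P0/RW0/US0/PS0)
  ⇒ fault: PAGE_NOT_PRESENT  — 1 lookups
#6 VA=0x38043FF (r,kernel):
  lvl0: tbl 0x11, slot 28 ⇒ 0x27007 (P1/RW1/US1/PS0)
  lvl1: tbl 0x27, slot 4 ⇒ 0x2B007 (P1/RW1/US1/PS0)
  → PA=0x2B3FF  (2 entries read)
#7 VA=0x2C06459 (r,kernel):
  lvl0: tbl 0x11, slot 22 ⇒ 0x2F007 (P1/RW1/US1/PS0)
  lvl1: tbl 0x2F, slot 6 ⇒ 0x30007 (P1/RW1/US1/PS0)
  → PA=0x30459  (2 entries read)

Access #3 PA: FAULT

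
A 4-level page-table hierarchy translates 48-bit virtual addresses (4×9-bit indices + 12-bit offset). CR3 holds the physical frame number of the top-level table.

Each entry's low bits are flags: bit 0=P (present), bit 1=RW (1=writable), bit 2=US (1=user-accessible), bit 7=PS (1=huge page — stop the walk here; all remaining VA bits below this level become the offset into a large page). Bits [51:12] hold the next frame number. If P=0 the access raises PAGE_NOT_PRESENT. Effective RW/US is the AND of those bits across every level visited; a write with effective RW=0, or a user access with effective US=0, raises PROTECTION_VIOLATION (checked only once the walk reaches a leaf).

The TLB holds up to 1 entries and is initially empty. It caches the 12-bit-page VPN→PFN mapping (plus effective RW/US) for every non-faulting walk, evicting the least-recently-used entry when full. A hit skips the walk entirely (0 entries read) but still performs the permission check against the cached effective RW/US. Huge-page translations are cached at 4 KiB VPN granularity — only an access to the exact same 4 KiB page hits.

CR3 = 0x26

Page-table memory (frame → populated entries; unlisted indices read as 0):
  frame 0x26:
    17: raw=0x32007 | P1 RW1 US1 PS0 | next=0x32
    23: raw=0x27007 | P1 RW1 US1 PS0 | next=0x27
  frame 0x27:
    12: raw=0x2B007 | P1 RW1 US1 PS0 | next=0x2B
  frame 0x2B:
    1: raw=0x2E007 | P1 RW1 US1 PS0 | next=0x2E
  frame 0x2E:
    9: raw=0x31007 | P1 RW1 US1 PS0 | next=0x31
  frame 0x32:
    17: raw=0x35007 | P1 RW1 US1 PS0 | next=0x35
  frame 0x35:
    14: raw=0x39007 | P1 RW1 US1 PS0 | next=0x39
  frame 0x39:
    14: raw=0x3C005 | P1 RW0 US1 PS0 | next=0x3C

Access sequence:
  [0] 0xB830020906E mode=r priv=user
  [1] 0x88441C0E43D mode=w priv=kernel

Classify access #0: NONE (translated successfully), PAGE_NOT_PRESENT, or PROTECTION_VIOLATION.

Trace:
#0 VA=0xB830020906E (r,user):
  [0] read 0x26 idx=23: raw=0x27007 flags P=1 W=1 U=1 S=0
  [1] read 0x27 idx=12: raw=0x2B007 flags P=1 W=1 U=1 S=0
  [2] read 0x2B idx=1: raw=0x2E007 flags P=1 W=1 U=1 S=0
  [3] read 0x2E idx=9: raw=0x31007 flags P=1 W=1 U=1 S=0
  ✓ 0x3106E  — 4 lookups
#1 VA=0x88441C0E43D (w,kernel):
  [0] read 0x26 idx=17: raw=0x32007 flags P=1 W=1 U=1 S=0
  [1] read 0x32 idx=17: raw=0x35007 flags P=1 W=1 U=1 S=0
  [2] read 0x35 idx=14: raw=0x39007 flags P=1 W=1 U=1 S=0
  [3] read 0x39 idx=14: raw=0x3C005 flags P=1 W=0 U=1 S=0
  ⇒ fault: PROTECTION_VIOLATION  — 4 lookups

Access #0 fault: NONE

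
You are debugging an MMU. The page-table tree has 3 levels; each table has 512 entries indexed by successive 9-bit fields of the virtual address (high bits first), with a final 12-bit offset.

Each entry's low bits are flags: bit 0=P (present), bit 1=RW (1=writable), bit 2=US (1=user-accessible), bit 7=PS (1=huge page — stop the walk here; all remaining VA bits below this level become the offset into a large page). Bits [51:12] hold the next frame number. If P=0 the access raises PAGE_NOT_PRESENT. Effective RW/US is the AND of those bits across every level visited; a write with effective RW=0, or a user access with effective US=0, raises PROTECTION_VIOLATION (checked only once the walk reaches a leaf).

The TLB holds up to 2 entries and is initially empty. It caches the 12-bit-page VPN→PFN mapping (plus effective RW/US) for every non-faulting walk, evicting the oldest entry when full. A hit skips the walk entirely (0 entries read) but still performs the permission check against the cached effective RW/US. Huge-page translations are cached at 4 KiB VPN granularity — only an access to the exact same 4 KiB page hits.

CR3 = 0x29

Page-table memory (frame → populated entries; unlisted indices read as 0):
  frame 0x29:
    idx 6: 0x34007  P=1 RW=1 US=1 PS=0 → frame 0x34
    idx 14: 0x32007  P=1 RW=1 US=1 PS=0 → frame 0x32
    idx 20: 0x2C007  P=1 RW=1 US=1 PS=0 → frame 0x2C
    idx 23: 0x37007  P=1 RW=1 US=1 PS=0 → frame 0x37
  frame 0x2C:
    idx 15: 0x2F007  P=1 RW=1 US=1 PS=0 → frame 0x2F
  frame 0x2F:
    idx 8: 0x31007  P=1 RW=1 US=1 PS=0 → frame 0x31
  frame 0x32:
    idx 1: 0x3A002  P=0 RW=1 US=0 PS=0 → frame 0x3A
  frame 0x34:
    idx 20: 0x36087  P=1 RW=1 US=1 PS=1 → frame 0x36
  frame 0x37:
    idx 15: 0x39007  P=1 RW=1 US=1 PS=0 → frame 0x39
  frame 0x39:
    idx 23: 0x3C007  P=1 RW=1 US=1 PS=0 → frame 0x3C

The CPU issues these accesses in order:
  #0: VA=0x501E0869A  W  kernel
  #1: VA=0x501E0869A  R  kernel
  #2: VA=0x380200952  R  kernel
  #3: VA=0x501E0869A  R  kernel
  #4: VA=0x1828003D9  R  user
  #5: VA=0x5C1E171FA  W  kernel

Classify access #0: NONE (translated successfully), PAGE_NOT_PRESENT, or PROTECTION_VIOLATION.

Trace:
#0 VA=0x501E0869A (w,kernel):
  L0: frame=0x29 idx=20 entry=0x2C007 [P=1 RW=1 US=1 PS=0]
  L1: frame=0x2C idx=15 entry=0x2F007 [P=1 RW=1 US=1 PS=0]
  L2: frame=0x2F idx=8 entry=0x31007 [P=1 RW=1 US=1 PS=0]
  ⇒ phys 0x3169A  [3 reads]
#1 VA=0x501E0869A (r,kernel):
  TLB hit vpn=0x501E08 → PA=0x3169A
#2 VA=0x380200952 (r,kernel):
  L0: frame=0x29 idx=14 entry=0x32007 [P=1 RW=1 US=1 PS=0]
  L1: frame=0x32 idx=1 entry=0x3A002 [P=0 RW=1 US=0 PS=0]
  ⇒ fault: PAGE_NOT_PRESENT  — 2 lookups
#3 VA=0x501E0869A (r,kernel):
  TLB hit vpn=0x501E08 → PA=0x3169A
#4 VA=0x1828003D9 (r,user):
  L0: frame=0x29 idx=6 entry=0x34007 [P=1 RW=1 US=1 PS=0]
  L1: frame=0x34 idx=20 entry=0x36087 [P=1 RW=1 US=1 PS=1]
  ⇒ phys 0x363D9 (huge @L1)  [2 reads]
#5 VA=0x5C1E171FA (w,kernel):
  L0: frame=0x29 idx=23 entry=0x37007 [P=1 RW=1 US=1 PS=0]
  L1: frame=0x37 idx=15 entry=0x39007 [P=1 RW=1 US=1 PS=0]
  L2: frame=0x39 idx=23 entry=0x3C007 [P=1 RW=1 US=1 PS=0]
  ⇒ phys 0x3C1FA  [3 reads]

Access #0 fault: NONE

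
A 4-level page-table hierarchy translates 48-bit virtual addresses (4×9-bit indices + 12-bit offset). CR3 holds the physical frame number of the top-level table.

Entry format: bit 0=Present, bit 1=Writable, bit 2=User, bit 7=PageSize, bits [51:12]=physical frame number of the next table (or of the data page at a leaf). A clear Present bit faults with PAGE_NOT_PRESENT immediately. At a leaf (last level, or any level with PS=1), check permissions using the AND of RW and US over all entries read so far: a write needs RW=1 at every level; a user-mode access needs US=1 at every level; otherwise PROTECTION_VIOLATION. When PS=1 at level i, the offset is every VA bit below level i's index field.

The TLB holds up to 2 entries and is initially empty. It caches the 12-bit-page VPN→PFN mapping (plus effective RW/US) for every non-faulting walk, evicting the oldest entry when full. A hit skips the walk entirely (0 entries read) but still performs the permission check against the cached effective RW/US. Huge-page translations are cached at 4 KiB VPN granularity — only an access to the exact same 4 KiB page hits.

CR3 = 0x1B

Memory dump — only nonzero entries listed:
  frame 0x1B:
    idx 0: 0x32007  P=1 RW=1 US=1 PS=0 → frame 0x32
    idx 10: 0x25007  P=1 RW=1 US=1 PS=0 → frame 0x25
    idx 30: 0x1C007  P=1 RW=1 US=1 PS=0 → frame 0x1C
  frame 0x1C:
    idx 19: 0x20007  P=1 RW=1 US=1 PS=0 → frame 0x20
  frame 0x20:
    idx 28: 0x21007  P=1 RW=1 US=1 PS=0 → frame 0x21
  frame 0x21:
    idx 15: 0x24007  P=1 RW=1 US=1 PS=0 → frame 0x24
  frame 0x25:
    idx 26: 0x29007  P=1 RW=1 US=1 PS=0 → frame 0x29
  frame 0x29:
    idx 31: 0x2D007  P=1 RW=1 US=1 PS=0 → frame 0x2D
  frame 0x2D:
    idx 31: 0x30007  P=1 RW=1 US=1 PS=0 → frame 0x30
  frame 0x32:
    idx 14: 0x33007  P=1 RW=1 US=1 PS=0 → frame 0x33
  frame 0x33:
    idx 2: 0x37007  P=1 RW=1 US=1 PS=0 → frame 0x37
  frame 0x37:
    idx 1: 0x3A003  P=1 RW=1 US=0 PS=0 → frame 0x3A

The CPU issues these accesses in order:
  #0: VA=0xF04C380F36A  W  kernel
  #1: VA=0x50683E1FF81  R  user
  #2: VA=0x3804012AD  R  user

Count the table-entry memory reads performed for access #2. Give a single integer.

Per-access translation:
#0 VA=0xF04C380F36A (w,kernel):
  L0: frame=0x1B idx=30 entry=0x1C007 [P=1 RW=1 US=1 PS=0]
  L1: frame=0x1C idx=19 entry=0x20007 [P=1 RW=1 US=1 PS=0]
  L2: frame=0x20 idx=28 entry=0x21007 [P=1 RW=1 US=1 PS=0]
  L3: frame=0x21 idx=15 entry=0x24007 [P=1 RW=1 US=1 PS=0]
  → PA=0x2436A  (4 entries read)
#1 VA=0x50683E1FF81 (r,user):
  L0: frame=0x1B idx=10 entry=0x25007 [P=1 RW=1 US=1 PS=0]
  L1: frame=0x25 idx=26 entry=0x29007 [P=1 RW=1 US=1 PS=0]
  L2: frame=0x29 idx=31 entry=0x2D007 [P=1 RW=1 US=1 PS=0]
  L3: frame=0x2D idx=31 entry=0x30007 [P=1 RW=1 US=1 PS=0]
  → PA=0x30F81  (4 entries read)
#2 VA=0x3804012AD (r,user):
  L0: frame=0x1B idx=0 entry=0x32007 [P=1 RW=1 US=1 PS=0]
  L1: frame=0x32 idx=14 entry=0x33007 [P=1 RW=1 US=1 PS=0]
  L2: frame=0x33 idx=2 entry=0x37007 [P=1 RW=1 US=1 PS=0]
  L3: frame=0x37 idx=1 entry=0x3A003 [P=1 RW=1 US=0 PS=0]
  ✗ PROTECTION_VIOLATION  [4 reads]

Entries read for #2: 4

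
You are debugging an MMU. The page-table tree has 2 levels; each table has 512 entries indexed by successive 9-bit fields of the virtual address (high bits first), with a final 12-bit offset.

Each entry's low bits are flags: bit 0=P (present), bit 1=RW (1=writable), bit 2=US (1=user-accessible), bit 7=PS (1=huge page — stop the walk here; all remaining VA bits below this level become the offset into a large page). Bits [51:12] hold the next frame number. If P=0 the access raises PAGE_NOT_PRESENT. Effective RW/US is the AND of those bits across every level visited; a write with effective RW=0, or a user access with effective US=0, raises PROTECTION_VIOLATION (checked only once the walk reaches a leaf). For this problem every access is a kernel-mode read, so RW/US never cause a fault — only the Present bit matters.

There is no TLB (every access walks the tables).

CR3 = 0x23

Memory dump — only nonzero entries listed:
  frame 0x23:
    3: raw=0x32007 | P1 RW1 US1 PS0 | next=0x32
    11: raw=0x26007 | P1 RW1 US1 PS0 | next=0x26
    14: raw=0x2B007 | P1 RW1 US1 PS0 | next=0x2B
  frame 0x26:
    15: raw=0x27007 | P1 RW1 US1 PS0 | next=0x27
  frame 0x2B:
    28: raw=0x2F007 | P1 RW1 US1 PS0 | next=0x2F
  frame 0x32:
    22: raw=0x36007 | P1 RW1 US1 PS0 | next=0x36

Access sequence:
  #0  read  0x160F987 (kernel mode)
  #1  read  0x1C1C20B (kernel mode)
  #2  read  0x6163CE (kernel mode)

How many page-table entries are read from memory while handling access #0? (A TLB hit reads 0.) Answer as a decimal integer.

Per-access translation:
#0 VA=0x160F987 (r,kernel):
  lvl0: tbl 0x23, slot 11 ⇒ 0x26007 (P1/RW1/US1/PS0)
  lvl1: tbl 0x26, slot 15 ⇒ 0x27007 (P1/RW1/US1/PS0)
  ⇒ phys 0x27987  [2 reads]
#1 VA=0x1C1C20B (r,kernel):
  lvl0: tbl 0x23, slot 14 ⇒ 0x2B007 (P1/RW1/US1/PS0)
  lvl1: tbl 0x2B, slot 28 ⇒ 0x2F007 (P1/RW1/US1/PS0)
  ⇒ phys 0x2F20B  [2 reads]
#2 VA=0x6163CE (r,kernel):
  lvl0: tbl 0x23, slot 3 ⇒ 0x32007 (P1/RW1/US1/PS0)
  lvl1: tbl 0x32, slot 22 ⇒ 0x36007 (P1/RW1/US1/PS0)
  ⇒ phys 0x363CE  [2 reads]

Entries read for #0: 2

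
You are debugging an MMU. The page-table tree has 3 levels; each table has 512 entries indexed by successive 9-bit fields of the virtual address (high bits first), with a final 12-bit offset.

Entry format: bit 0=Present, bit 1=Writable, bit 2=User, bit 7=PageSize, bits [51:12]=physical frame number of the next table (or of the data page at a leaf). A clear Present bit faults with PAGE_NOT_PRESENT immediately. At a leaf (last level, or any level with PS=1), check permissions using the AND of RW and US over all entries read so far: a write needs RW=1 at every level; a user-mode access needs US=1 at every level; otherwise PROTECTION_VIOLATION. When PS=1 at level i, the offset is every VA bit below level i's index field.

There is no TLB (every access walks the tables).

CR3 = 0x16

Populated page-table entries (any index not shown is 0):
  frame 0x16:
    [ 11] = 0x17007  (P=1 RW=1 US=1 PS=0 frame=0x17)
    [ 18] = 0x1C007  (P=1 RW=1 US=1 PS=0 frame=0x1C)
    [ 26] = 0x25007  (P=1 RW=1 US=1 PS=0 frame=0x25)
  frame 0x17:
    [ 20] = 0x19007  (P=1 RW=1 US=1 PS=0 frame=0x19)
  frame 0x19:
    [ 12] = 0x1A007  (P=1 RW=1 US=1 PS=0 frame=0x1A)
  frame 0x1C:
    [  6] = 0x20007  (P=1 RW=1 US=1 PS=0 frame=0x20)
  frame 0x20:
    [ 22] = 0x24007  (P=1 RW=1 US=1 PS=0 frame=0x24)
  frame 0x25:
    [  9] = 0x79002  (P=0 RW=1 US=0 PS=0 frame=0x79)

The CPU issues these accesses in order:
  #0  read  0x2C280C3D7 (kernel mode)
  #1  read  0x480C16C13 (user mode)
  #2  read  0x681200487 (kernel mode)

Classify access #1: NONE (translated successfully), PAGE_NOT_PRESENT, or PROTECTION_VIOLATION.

Trace:
#0 VA=0x2C280C3D7 (r,kernel):
  lvl0: tbl 0x16, slot 11 ⇒ 0x17007 (P1/RW1/US1/PS0)
  lvl1: tbl 0x17, slot 20 ⇒ 0x19007 (P1/RW1/US1/PS0)
  lvl2: tbl 0x19, slot 12 ⇒ 0x1A007 (P1/RW1/US1/PS0)
  ✓ 0x1A3D7  — 3 lookups
#1 VA=0x480C16C13 (r,user):
  lvl0: tbl 0x16, slot 18 ⇒ 0x1C007 (P1/RW1/US1/PS0)
  lvl1: tbl 0x1C, slot 6 ⇒ 0x20007 (P1/RW1/US1/PS0)
  lvl2: tbl 0x20, slot 22 ⇒ 0x24007 (P1/RW1/US1/PS0)
  ✓ 0x24C13  — 3 lookups
#2 VA=0x681200487 (r,kernel):
  lvl0: tbl 0x16, slot 26 ⇒ 0x25007 (P1/RW1/US1/PS0)
  lvl1: tbl 0x25, slot 9 ⇒ 0x79002 (P0/RW1/US0/PS0)
  ✗ PAGE_NOT_PRESENT  [2 reads]

Access #1 fault: NONE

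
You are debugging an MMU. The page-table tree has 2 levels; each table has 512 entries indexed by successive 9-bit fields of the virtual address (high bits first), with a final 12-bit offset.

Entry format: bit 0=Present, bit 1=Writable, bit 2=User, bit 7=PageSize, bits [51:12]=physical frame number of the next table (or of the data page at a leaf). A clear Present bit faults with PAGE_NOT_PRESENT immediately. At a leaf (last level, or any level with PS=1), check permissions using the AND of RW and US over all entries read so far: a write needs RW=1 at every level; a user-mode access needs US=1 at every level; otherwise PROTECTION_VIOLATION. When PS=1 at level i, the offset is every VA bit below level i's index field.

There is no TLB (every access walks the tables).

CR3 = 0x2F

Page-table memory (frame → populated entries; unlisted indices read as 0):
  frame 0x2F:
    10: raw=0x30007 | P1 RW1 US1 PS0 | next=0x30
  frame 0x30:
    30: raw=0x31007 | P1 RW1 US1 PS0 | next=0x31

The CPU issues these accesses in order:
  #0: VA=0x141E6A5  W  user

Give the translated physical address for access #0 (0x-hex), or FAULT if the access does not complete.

Per-access translation:
#0 VA=0x141E6A5 (w,user):
  L0: frame=0x2F idx=10 entry=0x30007 [P=1 RW=1 US=1 PS=0]
  L1: frame=0x30 idx=30 entry=0x31007 [P=1 RW=1 US=1 PS=0]
  ✓ 0x316A5  — 2 lookups

Access #0 PA: 0x316A5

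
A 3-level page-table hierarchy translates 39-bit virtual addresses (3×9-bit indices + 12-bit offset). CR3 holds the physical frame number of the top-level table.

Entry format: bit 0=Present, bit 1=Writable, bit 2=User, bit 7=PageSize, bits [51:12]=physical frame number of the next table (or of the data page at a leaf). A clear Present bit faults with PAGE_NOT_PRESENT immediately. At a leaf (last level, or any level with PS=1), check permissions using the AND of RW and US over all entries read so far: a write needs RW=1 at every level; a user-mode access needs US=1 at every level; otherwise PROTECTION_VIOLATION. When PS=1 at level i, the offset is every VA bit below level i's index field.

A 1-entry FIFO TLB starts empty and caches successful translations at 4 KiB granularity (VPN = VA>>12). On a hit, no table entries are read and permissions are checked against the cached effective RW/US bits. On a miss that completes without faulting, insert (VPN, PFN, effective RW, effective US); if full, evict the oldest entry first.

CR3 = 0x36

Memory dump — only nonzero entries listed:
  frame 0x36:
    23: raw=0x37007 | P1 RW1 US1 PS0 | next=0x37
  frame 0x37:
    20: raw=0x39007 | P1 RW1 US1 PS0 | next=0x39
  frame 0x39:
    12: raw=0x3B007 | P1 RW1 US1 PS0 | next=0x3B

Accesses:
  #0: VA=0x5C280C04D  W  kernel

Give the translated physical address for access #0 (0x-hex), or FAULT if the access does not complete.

Per-access translation:
#0 VA=0x5C280C04D (w,kernel):
  lvl0: tbl 0x36, slot 23 ⇒ 0x37007 (P1/RW1/US1/PS0)
  lvl1: tbl 0x37, slot 20 ⇒ 0x39007 (P1/RW1/US1/PS0)
  lvl2: tbl 0x39, slot 12 ⇒ 0x3B007 (P1/RW1/US1/PS0)
  ⇒ phys 0x3B04D  [3 reads]

Access #0 PA: 0x3B04D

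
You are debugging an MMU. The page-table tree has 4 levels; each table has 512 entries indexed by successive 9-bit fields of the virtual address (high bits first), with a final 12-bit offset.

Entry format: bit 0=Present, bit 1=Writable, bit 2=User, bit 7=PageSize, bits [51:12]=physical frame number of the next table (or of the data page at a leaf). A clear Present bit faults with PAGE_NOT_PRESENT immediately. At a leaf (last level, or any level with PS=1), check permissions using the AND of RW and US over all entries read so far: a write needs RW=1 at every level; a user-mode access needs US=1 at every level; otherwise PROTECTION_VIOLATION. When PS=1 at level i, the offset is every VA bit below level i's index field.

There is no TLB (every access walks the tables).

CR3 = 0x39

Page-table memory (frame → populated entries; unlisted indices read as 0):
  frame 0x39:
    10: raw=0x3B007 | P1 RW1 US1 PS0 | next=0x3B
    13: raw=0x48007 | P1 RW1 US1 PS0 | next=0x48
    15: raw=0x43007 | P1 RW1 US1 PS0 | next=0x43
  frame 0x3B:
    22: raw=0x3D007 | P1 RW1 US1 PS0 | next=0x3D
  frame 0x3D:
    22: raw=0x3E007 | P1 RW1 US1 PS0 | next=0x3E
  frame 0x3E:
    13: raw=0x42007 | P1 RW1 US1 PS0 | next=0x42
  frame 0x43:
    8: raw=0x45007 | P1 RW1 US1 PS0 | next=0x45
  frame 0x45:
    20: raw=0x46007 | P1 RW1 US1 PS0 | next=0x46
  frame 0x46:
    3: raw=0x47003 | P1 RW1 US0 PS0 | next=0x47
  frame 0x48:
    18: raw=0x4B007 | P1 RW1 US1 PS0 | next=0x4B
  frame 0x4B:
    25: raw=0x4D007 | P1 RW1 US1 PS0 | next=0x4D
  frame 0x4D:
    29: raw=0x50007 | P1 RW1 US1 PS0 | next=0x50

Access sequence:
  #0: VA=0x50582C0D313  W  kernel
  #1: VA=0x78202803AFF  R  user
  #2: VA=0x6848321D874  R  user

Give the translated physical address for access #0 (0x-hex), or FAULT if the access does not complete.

Trace:
#0 VA=0x50582C0D313 (w,kernel):
  L0 @0x39[10] → 0x3B007  P=1,RW=1,US=1,PS=0
  L1 @0x3B[22] → 0x3D007  P=1,RW=1,US=1,PS=0
  L2 @0x3D[22] → 0x3E007  P=1,RW=1,US=1,PS=0
  L3 @0x3E[13] → 0x42007  P=1,RW=1,US=1,PS=0
  ✓ 0x42313  — 4 lookups
#1 VA=0x78202803AFF (r,user):
  L0 @0x39[15] → 0x43007  P=1,RW=1,US=1,PS=0
  L1 @0x43[8] → 0x45007  P=1,RW=1,US=1,PS=0
  L2 @0x45[20] → 0x46007  P=1,RW=1,US=1,PS=0
  L3 @0x46[3] → 0x47003  P=1,RW=1,US=0,PS=0
  ⇒ fault: PROTECTION_VIOLATION  — 4 lookups
#2 VA=0x6848321D874 (r,user):
  L0 @0x39[13] → 0x48007  P=1,RW=1,US=1,PS=0
  L1 @0x48[18] → 0x4B007  P=1,RW=1,US=1,PS=0
  L2 @0x4B[25] → 0x4D007  P=1,RW=1,US=1,PS=0
  L3 @0x4D[29] → 0x50007  P=1,RW=1,US=1,PS=0
  ✓ 0x50874  — 4 lookups

Access #0 PA: 0x42313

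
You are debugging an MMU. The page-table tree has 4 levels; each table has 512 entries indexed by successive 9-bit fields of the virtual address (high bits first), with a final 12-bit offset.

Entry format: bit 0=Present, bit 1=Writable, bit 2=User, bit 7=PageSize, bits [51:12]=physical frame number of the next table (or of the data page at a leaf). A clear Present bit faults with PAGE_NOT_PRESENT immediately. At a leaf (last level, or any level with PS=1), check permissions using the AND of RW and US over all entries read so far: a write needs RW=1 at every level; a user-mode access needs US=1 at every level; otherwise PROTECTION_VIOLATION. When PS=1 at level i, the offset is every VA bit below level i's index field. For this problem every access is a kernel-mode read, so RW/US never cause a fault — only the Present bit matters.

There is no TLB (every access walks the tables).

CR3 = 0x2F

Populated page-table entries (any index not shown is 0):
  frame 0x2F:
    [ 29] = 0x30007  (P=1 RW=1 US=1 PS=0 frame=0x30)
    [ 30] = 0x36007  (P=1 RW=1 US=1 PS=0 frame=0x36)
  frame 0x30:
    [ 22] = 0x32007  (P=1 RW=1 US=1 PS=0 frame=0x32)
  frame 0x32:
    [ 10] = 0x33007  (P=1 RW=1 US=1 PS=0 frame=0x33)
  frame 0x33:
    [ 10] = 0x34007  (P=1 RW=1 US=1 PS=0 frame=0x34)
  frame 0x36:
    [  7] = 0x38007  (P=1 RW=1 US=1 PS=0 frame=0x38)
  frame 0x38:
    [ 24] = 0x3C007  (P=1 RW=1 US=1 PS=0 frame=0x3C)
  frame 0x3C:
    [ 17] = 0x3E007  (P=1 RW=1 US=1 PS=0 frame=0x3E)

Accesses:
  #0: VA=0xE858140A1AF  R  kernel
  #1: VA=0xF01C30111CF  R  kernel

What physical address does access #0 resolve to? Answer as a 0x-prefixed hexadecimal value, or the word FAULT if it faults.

Trace:
#0 VA=0xE858140A1AF (r,kernel):
  [0] read 0x2F idx=29: raw=0x30007 flags P=1 W=1 U=1 S=0
  [1] read 0x30 idx=22: raw=0x32007 flags P=1 W=1 U=1 S=0
  [2] read 0x32 idx=10: raw=0x33007 flags P=1 W=1 U=1 S=0
  [3] read 0x33 idx=10: raw=0x34007 flags P=1 W=1 U=1 S=0
  ⇒ phys 0x341AF  [4 reads]
#1 VA=0xF01C30111CF (r,kernel):
  [0] read 0x2F idx=30: raw=0x36007 flags P=1 W=1 U=1 S=0
  [1] read 0x36 idx=7: raw=0x38007 flags P=1 W=1 U=1 S=0
  [2] read 0x38 idx=24: raw=0x3C007 flags P=1 W=1 U=1 S=0
  [3] read 0x3C idx=17: raw=0x3E007 flags P=1 W=1 U=1 S=0
  ⇒ phys 0x3E1CF  [4 reads]

Access #0 PA: 0x341AF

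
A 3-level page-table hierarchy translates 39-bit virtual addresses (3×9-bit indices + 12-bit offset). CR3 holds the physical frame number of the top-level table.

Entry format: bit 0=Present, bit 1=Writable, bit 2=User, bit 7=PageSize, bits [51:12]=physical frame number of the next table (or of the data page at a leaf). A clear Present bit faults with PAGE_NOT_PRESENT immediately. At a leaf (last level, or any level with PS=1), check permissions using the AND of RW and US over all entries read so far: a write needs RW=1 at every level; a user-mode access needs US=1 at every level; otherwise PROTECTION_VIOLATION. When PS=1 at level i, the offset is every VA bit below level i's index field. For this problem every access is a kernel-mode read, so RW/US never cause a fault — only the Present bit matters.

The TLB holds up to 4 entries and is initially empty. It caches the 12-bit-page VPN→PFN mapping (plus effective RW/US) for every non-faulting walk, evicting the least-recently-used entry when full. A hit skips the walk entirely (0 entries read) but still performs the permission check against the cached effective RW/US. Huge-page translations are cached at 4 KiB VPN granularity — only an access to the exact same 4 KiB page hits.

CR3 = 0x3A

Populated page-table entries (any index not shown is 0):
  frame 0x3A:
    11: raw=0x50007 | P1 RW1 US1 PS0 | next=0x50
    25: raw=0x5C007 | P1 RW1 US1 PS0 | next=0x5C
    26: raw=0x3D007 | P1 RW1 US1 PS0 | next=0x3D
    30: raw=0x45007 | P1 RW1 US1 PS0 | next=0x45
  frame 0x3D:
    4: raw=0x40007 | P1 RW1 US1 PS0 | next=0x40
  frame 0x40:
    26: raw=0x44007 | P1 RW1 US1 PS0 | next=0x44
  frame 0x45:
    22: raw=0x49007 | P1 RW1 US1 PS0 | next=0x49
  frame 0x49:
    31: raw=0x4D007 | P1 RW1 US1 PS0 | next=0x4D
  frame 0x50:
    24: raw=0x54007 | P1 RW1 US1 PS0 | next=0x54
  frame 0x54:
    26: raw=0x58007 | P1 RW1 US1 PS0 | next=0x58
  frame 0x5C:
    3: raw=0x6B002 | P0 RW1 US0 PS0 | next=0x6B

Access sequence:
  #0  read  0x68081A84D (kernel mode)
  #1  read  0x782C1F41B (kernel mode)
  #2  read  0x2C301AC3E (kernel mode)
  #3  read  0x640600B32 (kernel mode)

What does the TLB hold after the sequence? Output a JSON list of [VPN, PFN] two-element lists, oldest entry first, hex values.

Per-access translation:
#0 VA=0x68081A84D (r,kernel):
  lvl0: tbl 0x3A, slot 26 ⇒ 0x3D007 (P1/RW1/US1/PS0)
  lvl1: tbl 0x3D, slot 4 ⇒ 0x40007 (P1/RW1/US1/PS0)
  lvl2: tbl 0x40, slot 26 ⇒ 0x44007 (P1/RW1/US1/PS0)
  ⇒ phys 0x4484D  [3 reads]
#1 VA=0x782C1F41B (r,kernel):
  lvl0: tbl 0x3A, slot 30 ⇒ 0x45007 (P1/RW1/US1/PS0)
  lvl1: tbl 0x45, slot 22 ⇒ 0x49007 (P1/RW1/US1/PS0)
  lvl2: tbl 0x49, slot 31 ⇒ 0x4D007 (P1/RW1/US1/PS0)
  ⇒ phys 0x4D41B  [3 reads]
#2 VA=0x2C301AC3E (r,kernel):
  lvl0: tbl 0x3A, slot 11 ⇒ 0x50007 (P1/RW1/US1/PS0)
  lvl1: tbl 0x50, slot 24 ⇒ 0x54007 (P1/RW1/US1/PS0)
  lvl2: tbl 0x54, slot 26 ⇒ 0x58007 (P1/RW1/US1/PS0)
  ⇒ phys 0x58C3E  [3 reads]
#3 VA=0x640600B32 (r,kernel):
  lvl0: tbl 0x3A, slot 25 ⇒ 0x5C007 (P1/RW1/US1/PS0)
  lvl1: tbl 0x5C, slot 3 ⇒ 0x6B002 (P0/RW1/US0/PS0)
  → PAGE_NOT_PRESENT  (2 entries read)

TLB: [["0x68081A", "0x44"], ["0x782C1F", "0x4D"], ["0x2C301A", "0x58"]]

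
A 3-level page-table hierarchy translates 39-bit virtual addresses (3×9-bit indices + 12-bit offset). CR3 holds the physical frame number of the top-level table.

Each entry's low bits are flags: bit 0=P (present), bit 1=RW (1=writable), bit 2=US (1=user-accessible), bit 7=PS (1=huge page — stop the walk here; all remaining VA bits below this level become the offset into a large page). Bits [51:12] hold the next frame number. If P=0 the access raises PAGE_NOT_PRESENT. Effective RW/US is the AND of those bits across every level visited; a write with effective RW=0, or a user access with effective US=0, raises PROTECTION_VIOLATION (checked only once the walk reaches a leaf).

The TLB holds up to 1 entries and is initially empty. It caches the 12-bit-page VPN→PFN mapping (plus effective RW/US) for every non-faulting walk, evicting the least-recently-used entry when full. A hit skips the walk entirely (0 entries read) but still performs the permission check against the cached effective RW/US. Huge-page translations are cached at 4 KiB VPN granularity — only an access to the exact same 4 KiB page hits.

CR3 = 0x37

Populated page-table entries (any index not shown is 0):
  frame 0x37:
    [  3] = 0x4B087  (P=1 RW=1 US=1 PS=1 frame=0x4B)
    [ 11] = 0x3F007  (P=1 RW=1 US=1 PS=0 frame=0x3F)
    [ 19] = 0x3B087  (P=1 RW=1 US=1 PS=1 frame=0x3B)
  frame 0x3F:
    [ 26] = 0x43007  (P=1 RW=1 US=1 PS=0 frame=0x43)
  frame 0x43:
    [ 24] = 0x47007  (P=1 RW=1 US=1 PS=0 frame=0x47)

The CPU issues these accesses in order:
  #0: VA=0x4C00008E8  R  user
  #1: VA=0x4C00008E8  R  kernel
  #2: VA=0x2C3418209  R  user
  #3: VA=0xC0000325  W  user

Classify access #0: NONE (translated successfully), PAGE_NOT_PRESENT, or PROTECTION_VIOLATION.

Per-access translation:
#0 VA=0x4C00008E8 (r,user):
  lvl0: tbl 0x37, slot 19 ⇒ 0x3B087 (P1/RW1/US1/PS1)
  ⇒ phys 0x3B8E8 (huge @L0)  [1 reads]
#1 VA=0x4C00008E8 (r,kernel):
  TLB hit vpn=0x4C0000 → PA=0x3B8E8
#2 VA=0x2C3418209 (r,user):
  lvl0: tbl 0x37, slot 11 ⇒ 0x3F007 (P1/RW1/US1/PS0)
  lvl1: tbl 0x3F, slot 26 ⇒ 0x43007 (P1/RW1/US1/PS0)
  lvl2: tbl 0x43, slot 24 ⇒ 0x47007 (P1/RW1/US1/PS0)
  ⇒ phys 0x47209  [3 reads]
#3 VA=0xC0000325 (w,user):
  lvl0: tbl 0x37, slot 3 ⇒ 0x4B087 (P1/RW1/US1/PS1)
  ⇒ phys 0x4B325 (huge @L0)  [1 reads]

Access #0 fault: NONE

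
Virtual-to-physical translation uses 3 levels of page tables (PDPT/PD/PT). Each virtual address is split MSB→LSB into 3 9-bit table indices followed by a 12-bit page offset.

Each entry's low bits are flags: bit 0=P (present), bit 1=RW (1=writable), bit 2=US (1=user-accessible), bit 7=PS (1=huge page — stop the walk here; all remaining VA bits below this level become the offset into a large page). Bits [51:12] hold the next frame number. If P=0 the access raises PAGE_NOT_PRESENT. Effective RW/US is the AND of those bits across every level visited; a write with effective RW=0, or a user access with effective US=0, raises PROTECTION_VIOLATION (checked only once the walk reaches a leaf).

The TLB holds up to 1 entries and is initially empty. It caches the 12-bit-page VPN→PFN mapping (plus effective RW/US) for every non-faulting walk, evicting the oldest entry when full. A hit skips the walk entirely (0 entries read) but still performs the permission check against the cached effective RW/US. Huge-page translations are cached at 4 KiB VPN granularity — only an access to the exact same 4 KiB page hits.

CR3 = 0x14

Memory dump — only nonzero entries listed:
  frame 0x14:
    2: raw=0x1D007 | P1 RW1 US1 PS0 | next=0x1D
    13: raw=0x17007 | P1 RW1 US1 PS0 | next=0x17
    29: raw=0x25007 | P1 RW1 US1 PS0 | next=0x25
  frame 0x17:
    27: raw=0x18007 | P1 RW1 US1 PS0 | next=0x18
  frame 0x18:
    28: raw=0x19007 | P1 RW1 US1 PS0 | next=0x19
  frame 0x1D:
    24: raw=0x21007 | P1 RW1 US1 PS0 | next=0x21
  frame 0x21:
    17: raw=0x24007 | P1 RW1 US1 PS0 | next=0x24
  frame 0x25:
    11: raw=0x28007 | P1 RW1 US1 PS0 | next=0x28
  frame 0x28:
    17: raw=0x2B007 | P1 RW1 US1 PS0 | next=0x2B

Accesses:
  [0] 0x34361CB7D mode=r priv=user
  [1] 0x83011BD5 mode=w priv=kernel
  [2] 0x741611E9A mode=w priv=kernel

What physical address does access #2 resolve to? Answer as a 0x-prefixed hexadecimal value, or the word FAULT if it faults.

Trace:
#0 VA=0x34361CB7D (r,user):
  [0] read 0x14 idx=13: raw=0x17007 flags P=1 W=1 U=1 S=0
  [1] read 0x17 idx=27: raw=0x18007 flags P=1 W=1 U=1 S=0
  [2] read 0x18 idx=28: raw=0x19007 flags P=1 W=1 U=1 S=0
  ⇒ phys 0x19B7D  [3 reads]
#1 VA=0x83011BD5 (w,kernel):
  [0] read 0x14 idx=2: raw=0x1D007 flags P=1 W=1 U=1 S=0
  [1] read 0x1D idx=24: raw=0x21007 flags P=1 W=1 U=1 S=0
  [2] read 0x21 idx=17: raw=0x24007 flags P=1 W=1 U=1 S=0
  ⇒ phys 0x24BD5  [3 reads]
#2 VA=0x741611E9A (w,kernel):
  [0] read 0x14 idx=29: raw=0x25007 flags P=1 W=1 U=1 S=0
  [1] read 0x25 idx=11: raw=0x28007 flags P=1 W=1 U=1 S=0
  [2] read 0x28 idx=17: raw=0x2B007 flags P=1 W=1 U=1 S=0
  ⇒ phys 0x2BE9A  [3 reads]

Access #2 PA: 0x2BE9A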